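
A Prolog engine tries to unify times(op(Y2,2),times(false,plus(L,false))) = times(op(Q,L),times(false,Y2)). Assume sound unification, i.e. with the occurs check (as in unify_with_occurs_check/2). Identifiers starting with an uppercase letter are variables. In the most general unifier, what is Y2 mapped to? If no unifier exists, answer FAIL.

Decompose times/2: op(Y2,2) = op(Q,L),  times(false,plus(L,false)) = times(false,Y2).
Decompose op/2: Y2 = Q,  2 = L.
Bind Y2 := Q; substituting into the one remaining equation that mentions Y2 gives: times(false,plus(L,false)) = times(false,Q).
Bind L := 2; substituting into the remaining equation gives: times(false,plus(2,false)) = times(false,Q).
Decompose times/2: false = false,  plus(2,false) = Q.
Delete trivial equation false = false.
Bind Q := plus(2,false). Substituting into the earlier binding gives Y2 := plus(2,false).
MGU = { Y2 ↦ plus(2,false), L ↦ 2, Q ↦ plus(2,false) }, so Y2 ↦ plus(2,false).

plus(2,false)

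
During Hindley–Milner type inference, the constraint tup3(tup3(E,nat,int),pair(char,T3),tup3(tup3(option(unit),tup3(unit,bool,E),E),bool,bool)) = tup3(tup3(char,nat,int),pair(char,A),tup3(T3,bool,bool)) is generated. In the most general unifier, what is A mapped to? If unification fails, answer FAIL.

Decompose tup3/3: tup3(E,nat,int) = tup3(char,nat,int),  pair(char,T3) = pair(char,A),  tup3(tup3(option(unit),tup3(unit,bool,E),E),bool,bool) = tup3(T3,bool,bool).
Decompose tup3/3: E = char,  nat = nat,  int = int.
Bind E := char; substituting into the one remaining equation that mentions E gives: tup3(tup3(option(unit),tup3(unit,bool,char),char),bool,bool) = tup3(T3,bool,bool).
Delete trivial equation nat = nat.
Delete trivial equation int = int.
Decompose pair/2: char = char,  T3 = A.
Delete trivial equation char = char.
Bind T3 := A; substituting into the remaining equation gives: tup3(tup3(option(unit),tup3(unit,bool,char),char),bool,bool) = tup3(A,bool,bool).
Decompose tup3/3: tup3(option(unit),tup3(unit,bool,char),char) = A,  bool = bool,  bool = bool.
Bind A := tup3(option(unit),tup3(unit,bool,char),char); no other remaining equation mentions A. Substituting into the earlier binding gives T3 := tup3(option(unit),tup3(unit,bool,char),char).
Delete trivial equation bool = bool.
Delete trivial equation bool = bool.
MGU = { E -> char, T3 -> tup3(option(unit),tup3(unit,bool,char),char), A -> tup3(option(unit),tup3(unit,bool,char),char) }, so A -> tup3(option(unit),tup3(unit,bool,char),char).

tup3(option(unit),tup3(unit,bool,char),char)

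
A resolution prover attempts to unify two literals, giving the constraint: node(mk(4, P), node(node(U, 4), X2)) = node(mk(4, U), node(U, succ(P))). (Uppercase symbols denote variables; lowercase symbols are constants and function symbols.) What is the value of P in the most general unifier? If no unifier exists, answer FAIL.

Decompose node/2: mk(4, P) = mk(4, U),  node(node(U, 4), X2) = node(U, succ(P)).
Decompose mk/2: 4 = 4,  P = U.
Delete trivial equation 4 = 4.
Bind P := U; substituting into the remaining equation gives: node(node(U, 4), X2) = node(U, succ(U)).
Decompose node/2: node(U, 4) = U,  X2 = succ(U).
Occurs check fails: U occurs in node(U, 4); the equation U = node(U, 4) has no finite solution.

FAIL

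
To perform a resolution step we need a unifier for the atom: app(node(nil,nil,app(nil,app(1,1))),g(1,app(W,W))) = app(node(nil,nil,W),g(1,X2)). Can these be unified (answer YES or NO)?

YES

Decompose app/2: node(nil,nil,app(nil,app(1,1))) = node(nil,nil,W),  g(1,app(W,W)) = g(1,X2).
Decompose node/3: nil = nil,  nil = nil,  app(nil,app(1,1)) = W.
Delete trivial equation nil = nil.
Delete trivial equation nil = nil.
Bind W := app(nil,app(1,1)); substituting into the remaining equation gives: g(1,app(app(nil,app(1,1)),app(nil,app(1,1)))) = g(1,X2).
Decompose g/2: 1 = 1,  app(app(nil,app(1,1)),app(nil,app(1,1))) = X2.
Delete trivial equation 1 = 1.
Bind X2 := app(app(nil,app(1,1)),app(nil,app(1,1))).
No equations remain and no clash or occurs-check failure arose, so a unifier exists.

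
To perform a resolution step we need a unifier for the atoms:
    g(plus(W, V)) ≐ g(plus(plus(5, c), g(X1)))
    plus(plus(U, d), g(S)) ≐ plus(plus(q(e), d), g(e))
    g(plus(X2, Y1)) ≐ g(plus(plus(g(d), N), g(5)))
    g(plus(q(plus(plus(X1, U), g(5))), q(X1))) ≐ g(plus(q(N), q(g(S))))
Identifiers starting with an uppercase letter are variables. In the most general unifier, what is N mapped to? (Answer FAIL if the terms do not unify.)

plus(plus(g(e), q(e)), g(5))

Decompose g/1: plus(W, V) ≐ plus(plus(5, c), g(X1)).
Decompose plus/2: W ≐ plus(5, c),  V ≐ g(X1).
Bind W := plus(5, c); no other remaining equation mentions W.
Bind V := g(X1); no other remaining equation mentions V.
Decompose plus/2: plus(U, d) ≐ plus(q(e), d),  g(S) ≐ g(e).
Decompose plus/2: U ≐ q(e),  d ≐ d.
Bind U := q(e); substituting into the one remaining equation that mentions U gives: g(plus(q(plus(plus(X1, q(e)), g(5))), q(X1))) ≐ g(plus(q(N), q(g(S)))).
Delete trivial equation d ≐ d.
Decompose g/1: S ≐ e.
Bind S := e; substituting into the one remaining equation that mentions S gives: g(plus(q(plus(plus(X1, q(e)), g(5))), q(X1))) ≐ g(plus(q(N), q(g(e)))).
Decompose g/1: plus(X2, Y1) ≐ plus(plus(g(d), N), g(5)).
Decompose plus/2: X2 ≐ plus(g(d), N),  Y1 ≐ g(5).
Bind X2 := plus(g(d), N); no other remaining equation mentions X2.
Bind Y1 := g(5); no other remaining equation mentions Y1.
Decompose g/1: plus(q(plus(plus(X1, q(e)), g(5))), q(X1)) ≐ plus(q(N), q(g(e))).
Decompose plus/2: q(plus(plus(X1, q(e)), g(5))) ≐ q(N),  q(X1) ≐ q(g(e)).
Decompose q/1: plus(plus(X1, q(e)), g(5)) ≐ N.
Bind N := plus(plus(X1, q(e)), g(5)); no other remaining equation mentions N. Substituting into the earlier binding gives X2 := plus(g(d), plus(plus(X1, q(e)), g(5))).
Decompose q/1: X1 ≐ g(e).
Bind X1 := g(e). Substituting into the earlier bindings gives V := g(g(e)), X2 := plus(g(d), plus(plus(g(e), q(e)), g(5))), N := plus(plus(g(e), q(e)), g(5)).
MGU = { W := plus(5, c), V := g(g(e)), U := q(e), S := e, X2 := plus(g(d), plus(plus(g(e), q(e)), g(5))), Y1 := g(5), N := plus(plus(g(e), q(e)), g(5)), X1 := g(e) }, so N := plus(plus(g(e), q(e)), g(5)).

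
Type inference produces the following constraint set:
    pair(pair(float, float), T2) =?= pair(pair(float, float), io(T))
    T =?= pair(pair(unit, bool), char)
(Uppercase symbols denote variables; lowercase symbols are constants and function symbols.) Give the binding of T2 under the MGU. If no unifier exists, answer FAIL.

Decompose pair/2: pair(float, float) =?= pair(float, float),  T2 =?= io(T).
Delete trivial equation pair(float, float) =?= pair(float, float).
Bind T2 := io(T); no other remaining equation mentions T2.
Bind T := pair(pair(unit, bool), char). Substituting into the earlier binding gives T2 := io(pair(pair(unit, bool), char)).
MGU = { T2 ↦ io(pair(pair(unit, bool), char)), T ↦ pair(pair(unit, bool), char) }, so T2 ↦ io(pair(pair(unit, bool), char)).

io(pair(pair(unit, bool), char))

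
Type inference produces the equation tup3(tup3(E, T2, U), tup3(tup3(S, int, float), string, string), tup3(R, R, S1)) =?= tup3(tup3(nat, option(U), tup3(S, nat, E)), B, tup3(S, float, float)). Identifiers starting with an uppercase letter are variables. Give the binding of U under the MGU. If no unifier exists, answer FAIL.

Decompose tup3/3: tup3(E, T2, U) =?= tup3(nat, option(U), tup3(S, nat, E)),  tup3(tup3(S, int, float), string, string) =?= B,  tup3(R, R, S1) =?= tup3(S, float, float).
Decompose tup3/3: E =?= nat,  T2 =?= option(U),  U =?= tup3(S, nat, E).
Bind E := nat; substituting into the one remaining equation that mentions E gives: U =?= tup3(S, nat, nat).
Bind T2 := option(U); no other remaining equation mentions T2.
Bind U := tup3(S, nat, nat); no other remaining equation mentions U. Substituting into the earlier binding gives T2 := option(tup3(S, nat, nat)).
Bind B := tup3(tup3(S, int, float), string, string); no other remaining equation mentions B.
Decompose tup3/3: R =?= S,  R =?= float,  S1 =?= float.
Bind R := S; substituting into the one remaining equation that mentions R gives: S =?= float.
Bind S := float; no other remaining equation mentions S. Substituting into the earlier bindings gives T2 := option(tup3(float, nat, nat)), U := tup3(float, nat, nat), B := tup3(tup3(float, int, float), string, string), R := float.
Bind S1 := float.
MGU = { E ↦ nat, T2 ↦ option(tup3(float, nat, nat)), U ↦ tup3(float, nat, nat), B ↦ tup3(tup3(float, int, float), string, string), R ↦ float, S ↦ float, S1 ↦ float }, so U ↦ tup3(float, nat, nat).

tup3(float, nat, nat)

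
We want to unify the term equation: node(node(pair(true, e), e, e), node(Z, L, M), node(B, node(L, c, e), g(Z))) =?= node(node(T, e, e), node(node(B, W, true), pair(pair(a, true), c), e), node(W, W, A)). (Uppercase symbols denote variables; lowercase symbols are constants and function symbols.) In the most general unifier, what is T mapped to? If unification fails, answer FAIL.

Decompose node/3: node(pair(true, e), e, e) =?= node(T, e, e),  node(Z, L, M) =?= node(node(B, W, true), pair(pair(a, true), c), e),  node(B, node(L, c, e), g(Z)) =?= node(W, W, A).
Decompose node/3: pair(true, e) =?= T,  e =?= e,  e =?= e.
Bind T := pair(true, e); no other remaining equation mentions T.
Delete trivial equation e =?= e.
Delete trivial equation e =?= e.
Decompose node/3: Z =?= node(B, W, true),  L =?= pair(pair(a, true), c),  M =?= e.
Bind Z := node(B, W, true); substituting into the one remaining equation that mentions Z gives: node(B, node(L, c, e), g(node(B, W, true))) =?= node(W, W, A).
Bind L := pair(pair(a, true), c); substituting into the one remaining equation that mentions L gives: node(B, node(pair(pair(a, true), c), c, e), g(node(B, W, true))) =?= node(W, W, A).
Bind M := e; no other remaining equation mentions M.
Decompose node/3: B =?= W,  node(pair(pair(a, true), c), c, e) =?= W,  g(node(B, W, true)) =?= A.
Bind B := W; substituting into the one remaining equation that mentions B gives: g(node(W, W, true)) =?= A. Substituting into the earlier binding gives Z := node(W, W, true).
Bind W := node(pair(pair(a, true), c), c, e); substituting into the remaining equation gives: g(node(node(pair(pair(a, true), c), c, e), node(pair(pair(a, true), c), c, e), true)) =?= A. Substituting into the earlier bindings gives Z := node(node(pair(pair(a, true), c), c, e), node(pair(pair(a, true), c), c, e), true), B := node(pair(pair(a, true), c), c, e).
Bind A := g(node(node(pair(pair(a, true), c), c, e), node(pair(pair(a, true), c), c, e), true)).
MGU = { T := pair(true, e), Z := node(node(pair(pair(a, true), c), c, e), node(pair(pair(a, true), c), c, e), true), L := pair(pair(a, true), c), M := e, B := node(pair(pair(a, true), c), c, e), W := node(pair(pair(a, true), c), c, e), A := g(node(node(pair(pair(a, true), c), c, e), node(pair(pair(a, true), c), c, e), true)) }, so T := pair(true, e).

pair(true, e)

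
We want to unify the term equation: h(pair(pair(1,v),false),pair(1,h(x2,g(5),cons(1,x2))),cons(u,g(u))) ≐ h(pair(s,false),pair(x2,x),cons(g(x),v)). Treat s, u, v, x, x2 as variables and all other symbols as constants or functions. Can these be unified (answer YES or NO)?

YES

Decompose h/3: pair(pair(1,v),false) ≐ pair(s,false),  pair(1,h(x2,g(5),cons(1,x2))) ≐ pair(x2,x),  cons(u,g(u)) ≐ cons(g(x),v).
Decompose pair/2: pair(1,v) ≐ s,  false ≐ false.
Bind s := pair(1,v); no other remaining equation mentions s.
Delete trivial equation false ≐ false.
Decompose pair/2: 1 ≐ x2,  h(x2,g(5),cons(1,x2)) ≐ x.
Bind x2 := 1; substituting into the one remaining equation that mentions x2 gives: h(1,g(5),cons(1,1)) ≐ x.
Bind x := h(1,g(5),cons(1,1)); substituting into the remaining equation gives: cons(u,g(u)) ≐ cons(g(h(1,g(5),cons(1,1))),v).
Decompose cons/2: u ≐ g(h(1,g(5),cons(1,1))),  g(u) ≐ v.
Bind u := g(h(1,g(5),cons(1,1))); substituting into the remaining equation gives: g(g(h(1,g(5),cons(1,1)))) ≐ v.
Bind v := g(g(h(1,g(5),cons(1,1)))). Substituting into the earlier binding gives s := pair(1,g(g(h(1,g(5),cons(1,1))))).
No equations remain and no clash or occurs-check failure arose, so a unifier exists.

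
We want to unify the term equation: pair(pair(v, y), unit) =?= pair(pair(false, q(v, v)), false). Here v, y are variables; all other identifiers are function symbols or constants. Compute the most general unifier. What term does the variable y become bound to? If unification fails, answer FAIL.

FAIL

Decompose pair/2: pair(v, y) =?= pair(false, q(v, v)),  unit =?= false.
Decompose pair/2: v =?= false,  y =?= q(v, v).
Bind v := false; substituting into the one remaining equation that mentions v gives: y =?= q(false, false).
Bind y := q(false, false); no other remaining equation mentions y.
Clash: constants unit and false differ; no unifier exists.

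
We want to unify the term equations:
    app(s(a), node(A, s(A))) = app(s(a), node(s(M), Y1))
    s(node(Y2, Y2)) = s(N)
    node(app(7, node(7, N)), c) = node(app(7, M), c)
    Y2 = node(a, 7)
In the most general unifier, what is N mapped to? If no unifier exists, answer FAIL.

Decompose app/2: s(a) = s(a),  node(A, s(A)) = node(s(M), Y1).
Delete trivial equation s(a) = s(a).
Decompose node/2: A = s(M),  s(A) = Y1.
Bind A := s(M); substituting into the one remaining equation that mentions A gives: s(s(M)) = Y1.
Bind Y1 := s(s(M)); no other remaining equation mentions Y1.
Decompose s/1: node(Y2, Y2) = N.
Bind N := node(Y2, Y2); substituting into the one remaining equation that mentions N gives: node(app(7, node(7, node(Y2, Y2))), c) = node(app(7, M), c).
Decompose node/2: app(7, node(7, node(Y2, Y2))) = app(7, M),  c = c.
Decompose app/2: 7 = 7,  node(7, node(Y2, Y2)) = M.
Delete trivial equation 7 = 7.
Bind M := node(7, node(Y2, Y2)); no other remaining equation mentions M. Substituting into the earlier bindings gives A := s(node(7, node(Y2, Y2))), Y1 := s(s(node(7, node(Y2, Y2)))).
Delete trivial equation c = c.
Bind Y2 := node(a, 7). Substituting into the earlier bindings gives A := s(node(7, node(node(a, 7), node(a, 7)))), Y1 := s(s(node(7, node(node(a, 7), node(a, 7))))), N := node(node(a, 7), node(a, 7)), M := node(7, node(node(a, 7), node(a, 7))).
MGU = { A ↦ s(node(7, node(node(a, 7), node(a, 7)))), Y1 ↦ s(s(node(7, node(node(a, 7), node(a, 7))))), N ↦ node(node(a, 7), node(a, 7)), M ↦ node(7, node(node(a, 7), node(a, 7))), Y2 ↦ node(a, 7) }, so N ↦ node(node(a, 7), node(a, 7)).

node(node(a, 7), node(a, 7))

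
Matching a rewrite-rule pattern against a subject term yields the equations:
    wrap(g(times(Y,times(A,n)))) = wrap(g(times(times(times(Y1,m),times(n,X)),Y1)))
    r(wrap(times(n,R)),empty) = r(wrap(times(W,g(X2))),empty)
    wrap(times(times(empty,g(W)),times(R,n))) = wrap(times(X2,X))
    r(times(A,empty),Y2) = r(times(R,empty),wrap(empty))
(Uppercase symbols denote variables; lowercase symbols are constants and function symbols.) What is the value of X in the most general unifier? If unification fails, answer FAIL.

times(g(times(empty,g(n))),n)

Decompose wrap/1: g(times(Y,times(A,n))) = g(times(times(times(Y1,m),times(n,X)),Y1)).
Decompose g/1: times(Y,times(A,n)) = times(times(times(Y1,m),times(n,X)),Y1).
Decompose times/2: Y = times(times(Y1,m),times(n,X)),  times(A,n) = Y1.
Bind Y := times(times(Y1,m),times(n,X)); no other remaining equation mentions Y.
Bind Y1 := times(A,n); no other remaining equation mentions Y1. Substituting into the earlier binding gives Y := times(times(times(A,n),m),times(n,X)).
Decompose r/2: wrap(times(n,R)) = wrap(times(W,g(X2))),  empty = empty.
Decompose wrap/1: times(n,R) = times(W,g(X2)).
Decompose times/2: n = W,  R = g(X2).
Bind W := n; substituting into the one remaining equation that mentions W gives: wrap(times(times(empty,g(n)),times(R,n))) = wrap(times(X2,X)).
Bind R := g(X2); substituting into the 2 remaining equations that mention R gives: wrap(times(times(empty,g(n)),times(g(X2),n))) = wrap(times(X2,X)),  r(times(A,empty),Y2) = r(times(g(X2),empty),wrap(empty)).
Delete trivial equation empty = empty.
Decompose wrap/1: times(times(empty,g(n)),times(g(X2),n)) = times(X2,X).
Decompose times/2: times(empty,g(n)) = X2,  times(g(X2),n) = X.
Bind X2 := times(empty,g(n)); substituting into the remaining equations gives: times(g(times(empty,g(n))),n) = X,  r(times(A,empty),Y2) = r(times(g(times(empty,g(n))),empty),wrap(empty)). Substituting into the earlier binding gives R := g(times(empty,g(n))).
Bind X := times(g(times(empty,g(n))),n); no other remaining equation mentions X. Substituting into the earlier binding gives Y := times(times(times(A,n),m),times(n,times(g(times(empty,g(n))),n))).
Decompose r/2: times(A,empty) = times(g(times(empty,g(n))),empty),  Y2 = wrap(empty).
Decompose times/2: A = g(times(empty,g(n))),  empty = empty.
Bind A := g(times(empty,g(n))); no other remaining equation mentions A. Substituting into the earlier bindings gives Y := times(times(times(g(times(empty,g(n))),n),m),times(n,times(g(times(empty,g(n))),n))), Y1 := times(g(times(empty,g(n))),n).
Delete trivial equation empty = empty.
Bind Y2 := wrap(empty).
MGU = { Y -> times(times(times(g(times(empty,g(n))),n),m),times(n,times(g(times(empty,g(n))),n))), Y1 -> times(g(times(empty,g(n))),n), W -> n, R -> g(times(empty,g(n))), X2 -> times(empty,g(n)), X -> times(g(times(empty,g(n))),n), A -> g(times(empty,g(n))), Y2 -> wrap(empty) }, so X -> times(g(times(empty,g(n))),n).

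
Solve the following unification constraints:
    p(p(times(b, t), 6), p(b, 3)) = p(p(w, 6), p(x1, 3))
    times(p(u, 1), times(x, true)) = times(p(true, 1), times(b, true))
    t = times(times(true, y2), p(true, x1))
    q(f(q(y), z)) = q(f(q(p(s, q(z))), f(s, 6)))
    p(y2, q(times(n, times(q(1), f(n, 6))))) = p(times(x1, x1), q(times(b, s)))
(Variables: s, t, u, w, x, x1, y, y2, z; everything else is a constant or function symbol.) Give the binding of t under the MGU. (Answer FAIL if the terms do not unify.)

Decompose p/2: p(times(b, t), 6) = p(w, 6),  p(b, 3) = p(x1, 3).
Decompose p/2: times(b, t) = w,  6 = 6.
Bind w := times(b, t); no other remaining equation mentions w.
Delete trivial equation 6 = 6.
Decompose p/2: b = x1,  3 = 3.
Bind x1 := b; substituting into the 2 remaining equations that mention x1 gives: t = times(times(true, y2), p(true, b)),  p(y2, q(times(n, times(q(1), f(n, 6))))) = p(times(b, b), q(times(b, s))).
Delete trivial equation 3 = 3.
Decompose times/2: p(u, 1) = p(true, 1),  times(x, true) = times(b, true).
Decompose p/2: u = true,  1 = 1.
Bind u := true; no other remaining equation mentions u.
Delete trivial equation 1 = 1.
Decompose times/2: x = b,  true = true.
Bind x := b; no other remaining equation mentions x.
Delete trivial equation true = true.
Bind t := times(times(true, y2), p(true, b)); no other remaining equation mentions t. Substituting into the earlier binding gives w := times(b, times(times(true, y2), p(true, b))).
Decompose q/1: f(q(y), z) = f(q(p(s, q(z))), f(s, 6)).
Decompose f/2: q(y) = q(p(s, q(z))),  z = f(s, 6).
Decompose q/1: y = p(s, q(z)).
Bind y := p(s, q(z)); no other remaining equation mentions y.
Bind z := f(s, 6); no other remaining equation mentions z. Substituting into the earlier binding gives y := p(s, q(f(s, 6))).
Decompose p/2: y2 = times(b, b),  q(times(n, times(q(1), f(n, 6)))) = q(times(b, s)).
Bind y2 := times(b, b); no other remaining equation mentions y2. Substituting into the earlier bindings gives w := times(b, times(times(true, times(b, b)), p(true, b))), t := times(times(true, times(b, b)), p(true, b)).
Decompose q/1: times(n, times(q(1), f(n, 6))) = times(b, s).
Decompose times/2: n = b,  times(q(1), f(n, 6)) = s.
Clash: constants n and b differ; no unifier exists.

FAIL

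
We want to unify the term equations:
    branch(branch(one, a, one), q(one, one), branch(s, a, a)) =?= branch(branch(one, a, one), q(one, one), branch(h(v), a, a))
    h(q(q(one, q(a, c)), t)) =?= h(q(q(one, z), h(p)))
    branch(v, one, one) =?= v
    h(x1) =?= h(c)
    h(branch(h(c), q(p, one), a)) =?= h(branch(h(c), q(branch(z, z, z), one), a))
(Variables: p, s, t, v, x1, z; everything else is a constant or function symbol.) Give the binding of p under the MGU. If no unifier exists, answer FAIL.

FAIL

Decompose branch/3: branch(one, a, one) =?= branch(one, a, one),  q(one, one) =?= q(one, one),  branch(s, a, a) =?= branch(h(v), a, a).
Delete trivial equation branch(one, a, one) =?= branch(one, a, one).
Delete trivial equation q(one, one) =?= q(one, one).
Decompose branch/3: s =?= h(v),  a =?= a,  a =?= a.
Bind s := h(v); no other remaining equation mentions s.
Delete trivial equation a =?= a.
Delete trivial equation a =?= a.
Decompose h/1: q(q(one, q(a, c)), t) =?= q(q(one, z), h(p)).
Decompose q/2: q(one, q(a, c)) =?= q(one, z),  t =?= h(p).
Decompose q/2: one =?= one,  q(a, c) =?= z.
Delete trivial equation one =?= one.
Bind z := q(a, c); substituting into the one remaining equation that mentions z gives: h(branch(h(c), q(p, one), a)) =?= h(branch(h(c), q(branch(q(a, c), q(a, c), q(a, c)), one), a)).
Bind t := h(p); no other remaining equation mentions t.
Occurs check fails: v occurs in branch(v, one, one); the equation v =?= branch(v, one, one) has no finite solution.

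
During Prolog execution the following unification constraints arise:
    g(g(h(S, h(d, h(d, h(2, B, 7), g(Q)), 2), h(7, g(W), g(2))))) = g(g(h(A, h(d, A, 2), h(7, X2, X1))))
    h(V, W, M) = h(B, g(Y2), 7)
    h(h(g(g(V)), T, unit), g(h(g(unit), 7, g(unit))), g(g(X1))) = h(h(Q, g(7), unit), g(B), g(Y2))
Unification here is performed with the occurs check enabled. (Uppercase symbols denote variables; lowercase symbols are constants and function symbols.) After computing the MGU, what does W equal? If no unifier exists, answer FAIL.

Decompose g/1: g(h(S, h(d, h(d, h(2, B, 7), g(Q)), 2), h(7, g(W), g(2)))) = g(h(A, h(d, A, 2), h(7, X2, X1))).
Decompose g/1: h(S, h(d, h(d, h(2, B, 7), g(Q)), 2), h(7, g(W), g(2))) = h(A, h(d, A, 2), h(7, X2, X1)).
Decompose h/3: S = A,  h(d, h(d, h(2, B, 7), g(Q)), 2) = h(d, A, 2),  h(7, g(W), g(2)) = h(7, X2, X1).
Bind S := A; no other remaining equation mentions S.
Decompose h/3: d = d,  h(d, h(2, B, 7), g(Q)) = A,  2 = 2.
Delete trivial equation d = d.
Bind A := h(d, h(2, B, 7), g(Q)); no other remaining equation mentions A. Substituting into the earlier binding gives S := h(d, h(2, B, 7), g(Q)).
Delete trivial equation 2 = 2.
Decompose h/3: 7 = 7,  g(W) = X2,  g(2) = X1.
Delete trivial equation 7 = 7.
Bind X2 := g(W); no other remaining equation mentions X2.
Bind X1 := g(2); substituting into the one remaining equation that mentions X1 gives: h(h(g(g(V)), T, unit), g(h(g(unit), 7, g(unit))), g(g(g(2)))) = h(h(Q, g(7), unit), g(B), g(Y2)).
Decompose h/3: V = B,  W = g(Y2),  M = 7.
Bind V := B; substituting into the one remaining equation that mentions V gives: h(h(g(g(B)), T, unit), g(h(g(unit), 7, g(unit))), g(g(g(2)))) = h(h(Q, g(7), unit), g(B), g(Y2)).
Bind W := g(Y2); no other remaining equation mentions W. Substituting into the earlier binding gives X2 := g(g(Y2)).
Bind M := 7; no other remaining equation mentions M.
Decompose h/3: h(g(g(B)), T, unit) = h(Q, g(7), unit),  g(h(g(unit), 7, g(unit))) = g(B),  g(g(g(2))) = g(Y2).
Decompose h/3: g(g(B)) = Q,  T = g(7),  unit = unit.
Bind Q := g(g(B)); no other remaining equation mentions Q. Substituting into the earlier bindings gives S := h(d, h(2, B, 7), g(g(g(B)))), A := h(d, h(2, B, 7), g(g(g(B)))).
Bind T := g(7); no other remaining equation mentions T.
Delete trivial equation unit = unit.
Decompose g/1: h(g(unit), 7, g(unit)) = B.
Bind B := h(g(unit), 7, g(unit)); no other remaining equation mentions B. Substituting into the earlier bindings gives S := h(d, h(2, h(g(unit), 7, g(unit)), 7), g(g(g(h(g(unit), 7, g(unit)))))), A := h(d, h(2, h(g(unit), 7, g(unit)), 7), g(g(g(h(g(unit), 7, g(unit)))))), V := h(g(unit), 7, g(unit)), Q := g(g(h(g(unit), 7, g(unit)))).
Decompose g/1: g(g(2)) = Y2.
Bind Y2 := g(g(2)). Substituting into the earlier bindings gives X2 := g(g(g(g(2)))), W := g(g(g(2))).
MGU = { S ↦ h(d, h(2, h(g(unit), 7, g(unit)), 7), g(g(g(h(g(unit), 7, g(unit)))))), A ↦ h(d, h(2, h(g(unit), 7, g(unit)), 7), g(g(g(h(g(unit), 7, g(unit)))))), X2 ↦ g(g(g(g(2)))), X1 ↦ g(2), V ↦ h(g(unit), 7, g(unit)), W ↦ g(g(g(2))), M ↦ 7, Q ↦ g(g(h(g(unit), 7, g(unit)))), T ↦ g(7), B ↦ h(g(unit), 7, g(unit)), Y2 ↦ g(g(2)) }, so W ↦ g(g(g(2))).

g(g(g(2)))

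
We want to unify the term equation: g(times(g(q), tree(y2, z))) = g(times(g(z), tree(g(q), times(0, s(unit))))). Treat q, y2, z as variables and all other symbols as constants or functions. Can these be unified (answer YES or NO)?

YES

Decompose g/1: times(g(q), tree(y2, z)) = times(g(z), tree(g(q), times(0, s(unit)))).
Decompose times/2: g(q) = g(z),  tree(y2, z) = tree(g(q), times(0, s(unit))).
Decompose g/1: q = z.
Bind q := z; substituting into the remaining equation gives: tree(y2, z) = tree(g(z), times(0, s(unit))).
Decompose tree/2: y2 = g(z),  z = times(0, s(unit)).
Bind y2 := g(z); no other remaining equation mentions y2.
Bind z := times(0, s(unit)). Substituting into the earlier bindings gives q := times(0, s(unit)), y2 := g(times(0, s(unit))).
No equations remain and no clash or occurs-check failure arose, so a unifier exists.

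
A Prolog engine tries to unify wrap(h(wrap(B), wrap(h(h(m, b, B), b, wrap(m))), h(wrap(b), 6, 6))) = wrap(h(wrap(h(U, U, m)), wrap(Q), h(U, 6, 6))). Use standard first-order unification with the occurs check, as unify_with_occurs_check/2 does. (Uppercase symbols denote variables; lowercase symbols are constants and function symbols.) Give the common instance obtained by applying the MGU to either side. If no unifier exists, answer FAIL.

wrap(h(wrap(h(wrap(b), wrap(b), m)), wrap(h(h(m, b, h(wrap(b), wrap(b), m)), b, wrap(m))), h(wrap(b), 6, 6)))

Decompose wrap/1: h(wrap(B), wrap(h(h(m, b, B), b, wrap(m))), h(wrap(b), 6, 6)) = h(wrap(h(U, U, m)), wrap(Q), h(U, 6, 6)).
Decompose h/3: wrap(B) = wrap(h(U, U, m)),  wrap(h(h(m, b, B), b, wrap(m))) = wrap(Q),  h(wrap(b), 6, 6) = h(U, 6, 6).
Decompose wrap/1: B = h(U, U, m).
Bind B := h(U, U, m); substituting into the one remaining equation that mentions B gives: wrap(h(h(m, b, h(U, U, m)), b, wrap(m))) = wrap(Q).
Decompose wrap/1: h(h(m, b, h(U, U, m)), b, wrap(m)) = Q.
Bind Q := h(h(m, b, h(U, U, m)), b, wrap(m)); no other remaining equation mentions Q.
Decompose h/3: wrap(b) = U,  6 = 6,  6 = 6.
Bind U := wrap(b); no other remaining equation mentions U. Substituting into the earlier bindings gives B := h(wrap(b), wrap(b), m), Q := h(h(m, b, h(wrap(b), wrap(b), m)), b, wrap(m)).
Delete trivial equation 6 = 6.
Delete trivial equation 6 = 6.
Applying the MGU to either side gives wrap(h(wrap(h(wrap(b), wrap(b), m)), wrap(h(h(m, b, h(wrap(b), wrap(b), m)), b, wrap(m))), h(wrap(b), 6, 6))).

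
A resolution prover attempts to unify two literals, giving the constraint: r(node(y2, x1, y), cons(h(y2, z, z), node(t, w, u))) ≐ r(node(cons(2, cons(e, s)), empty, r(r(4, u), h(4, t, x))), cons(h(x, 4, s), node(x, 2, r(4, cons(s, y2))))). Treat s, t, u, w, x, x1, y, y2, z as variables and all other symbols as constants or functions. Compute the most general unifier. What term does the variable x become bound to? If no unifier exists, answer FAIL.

Decompose r/2: node(y2, x1, y) ≐ node(cons(2, cons(e, s)), empty, r(r(4, u), h(4, t, x))),  cons(h(y2, z, z), node(t, w, u)) ≐ cons(h(x, 4, s), node(x, 2, r(4, cons(s, y2)))).
Decompose node/3: y2 ≐ cons(2, cons(e, s)),  x1 ≐ empty,  y ≐ r(r(4, u), h(4, t, x)).
Bind y2 := cons(2, cons(e, s)); substituting into the one remaining equation that mentions y2 gives: cons(h(cons(2, cons(e, s)), z, z), node(t, w, u)) ≐ cons(h(x, 4, s), node(x, 2, r(4, cons(s, cons(2, cons(e, s)))))).
Bind x1 := empty; no other remaining equation mentions x1.
Bind y := r(r(4, u), h(4, t, x)); no other remaining equation mentions y.
Decompose cons/2: h(cons(2, cons(e, s)), z, z) ≐ h(x, 4, s),  node(t, w, u) ≐ node(x, 2, r(4, cons(s, cons(2, cons(e, s))))).
Decompose h/3: cons(2, cons(e, s)) ≐ x,  z ≐ 4,  z ≐ s.
Bind x := cons(2, cons(e, s)); substituting into the one remaining equation that mentions x gives: node(t, w, u) ≐ node(cons(2, cons(e, s)), 2, r(4, cons(s, cons(2, cons(e, s))))). Substituting into the earlier binding gives y := r(r(4, u), h(4, t, cons(2, cons(e, s)))).
Bind z := 4; substituting into the one remaining equation that mentions z gives: 4 ≐ s.
Bind s := 4; substituting into the remaining equation gives: node(t, w, u) ≐ node(cons(2, cons(e, 4)), 2, r(4, cons(4, cons(2, cons(e, 4))))). Substituting into the earlier bindings gives y2 := cons(2, cons(e, 4)), y := r(r(4, u), h(4, t, cons(2, cons(e, 4)))), x := cons(2, cons(e, 4)).
Decompose node/3: t ≐ cons(2, cons(e, 4)),  w ≐ 2,  u ≐ r(4, cons(4, cons(2, cons(e, 4)))).
Bind t := cons(2, cons(e, 4)); no other remaining equation mentions t. Substituting into the earlier binding gives y := r(r(4, u), h(4, cons(2, cons(e, 4)), cons(2, cons(e, 4)))).
Bind w := 2; no other remaining equation mentions w.
Bind u := r(4, cons(4, cons(2, cons(e, 4)))). Substituting into the earlier binding gives y := r(r(4, r(4, cons(4, cons(2, cons(e, 4))))), h(4, cons(2, cons(e, 4)), cons(2, cons(e, 4)))).
MGU = { y2 -> cons(2, cons(e, 4)), x1 -> empty, y -> r(r(4, r(4, cons(4, cons(2, cons(e, 4))))), h(4, cons(2, cons(e, 4)), cons(2, cons(e, 4)))), x -> cons(2, cons(e, 4)), z -> 4, s -> 4, t -> cons(2, cons(e, 4)), w -> 2, u -> r(4, cons(4, cons(2, cons(e, 4)))) }, so x -> cons(2, cons(e, 4)).

cons(2, cons(e, 4))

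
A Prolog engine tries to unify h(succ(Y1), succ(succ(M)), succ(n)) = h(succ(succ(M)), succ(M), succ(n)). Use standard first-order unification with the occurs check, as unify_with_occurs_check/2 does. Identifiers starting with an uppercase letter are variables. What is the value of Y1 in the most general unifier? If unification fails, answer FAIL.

FAIL

Decompose h/3: succ(Y1) = succ(succ(M)),  succ(succ(M)) = succ(M),  succ(n) = succ(n).
Decompose succ/1: Y1 = succ(M).
Bind Y1 := succ(M); no other remaining equation mentions Y1.
Decompose succ/1: succ(M) = M.
Occurs check fails: M occurs in succ(M); the equation M = succ(M) has no finite solution.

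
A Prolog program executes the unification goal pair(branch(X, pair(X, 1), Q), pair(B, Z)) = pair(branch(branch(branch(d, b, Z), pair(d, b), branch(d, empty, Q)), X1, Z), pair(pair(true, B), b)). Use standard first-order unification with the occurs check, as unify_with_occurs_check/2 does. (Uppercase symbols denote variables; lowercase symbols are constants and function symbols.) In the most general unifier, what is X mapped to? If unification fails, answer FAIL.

FAIL

Decompose pair/2: branch(X, pair(X, 1), Q) = branch(branch(branch(d, b, Z), pair(d, b), branch(d, empty, Q)), X1, Z),  pair(B, Z) = pair(pair(true, B), b).
Decompose branch/3: X = branch(branch(d, b, Z), pair(d, b), branch(d, empty, Q)),  pair(X, 1) = X1,  Q = Z.
Bind X := branch(branch(d, b, Z), pair(d, b), branch(d, empty, Q)); substituting into the one remaining equation that mentions X gives: pair(branch(branch(d, b, Z), pair(d, b), branch(d, empty, Q)), 1) = X1.
Bind X1 := pair(branch(branch(d, b, Z), pair(d, b), branch(d, empty, Q)), 1); no other remaining equation mentions X1.
Bind Q := Z; no other remaining equation mentions Q. Substituting into the earlier bindings gives X := branch(branch(d, b, Z), pair(d, b), branch(d, empty, Z)), X1 := pair(branch(branch(d, b, Z), pair(d, b), branch(d, empty, Z)), 1).
Decompose pair/2: B = pair(true, B),  Z = b.
Occurs check fails: B occurs in pair(true, B); the equation B = pair(true, B) has no finite solution.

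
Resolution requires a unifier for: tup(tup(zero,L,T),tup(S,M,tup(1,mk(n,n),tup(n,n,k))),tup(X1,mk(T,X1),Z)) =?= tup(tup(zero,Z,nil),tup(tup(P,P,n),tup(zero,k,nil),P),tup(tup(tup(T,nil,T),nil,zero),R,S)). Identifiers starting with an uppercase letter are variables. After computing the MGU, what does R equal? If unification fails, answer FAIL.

mk(nil,tup(tup(nil,nil,nil),nil,zero))

Decompose tup/3: tup(zero,L,T) =?= tup(zero,Z,nil),  tup(S,M,tup(1,mk(n,n),tup(n,n,k))) =?= tup(tup(P,P,n),tup(zero,k,nil),P),  tup(X1,mk(T,X1),Z) =?= tup(tup(tup(T,nil,T),nil,zero),R,S).
Decompose tup/3: zero =?= zero,  L =?= Z,  T =?= nil.
Delete trivial equation zero =?= zero.
Bind L := Z; no other remaining equation mentions L.
Bind T := nil; substituting into the one remaining equation that mentions T gives: tup(X1,mk(nil,X1),Z) =?= tup(tup(tup(nil,nil,nil),nil,zero),R,S).
Decompose tup/3: S =?= tup(P,P,n),  M =?= tup(zero,k,nil),  tup(1,mk(n,n),tup(n,n,k)) =?= P.
Bind S := tup(P,P,n); substituting into the one remaining equation that mentions S gives: tup(X1,mk(nil,X1),Z) =?= tup(tup(tup(nil,nil,nil),nil,zero),R,tup(P,P,n)).
Bind M := tup(zero,k,nil); no other remaining equation mentions M.
Bind P := tup(1,mk(n,n),tup(n,n,k)); substituting into the remaining equation gives: tup(X1,mk(nil,X1),Z) =?= tup(tup(tup(nil,nil,nil),nil,zero),R,tup(tup(1,mk(n,n),tup(n,n,k)),tup(1,mk(n,n),tup(n,n,k)),n)). Substituting into the earlier binding gives S := tup(tup(1,mk(n,n),tup(n,n,k)),tup(1,mk(n,n),tup(n,n,k)),n).
Decompose tup/3: X1 =?= tup(tup(nil,nil,nil),nil,zero),  mk(nil,X1) =?= R,  Z =?= tup(tup(1,mk(n,n),tup(n,n,k)),tup(1,mk(n,n),tup(n,n,k)),n).
Bind X1 := tup(tup(nil,nil,nil),nil,zero); substituting into the one remaining equation that mentions X1 gives: mk(nil,tup(tup(nil,nil,nil),nil,zero)) =?= R.
Bind R := mk(nil,tup(tup(nil,nil,nil),nil,zero)); no other remaining equation mentions R.
Bind Z := tup(tup(1,mk(n,n),tup(n,n,k)),tup(1,mk(n,n),tup(n,n,k)),n). Substituting into the earlier binding gives L := tup(tup(1,mk(n,n),tup(n,n,k)),tup(1,mk(n,n),tup(n,n,k)),n).
MGU = { L -> tup(tup(1,mk(n,n),tup(n,n,k)),tup(1,mk(n,n),tup(n,n,k)),n), T -> nil, S -> tup(tup(1,mk(n,n),tup(n,n,k)),tup(1,mk(n,n),tup(n,n,k)),n), M -> tup(zero,k,nil), P -> tup(1,mk(n,n),tup(n,n,k)), X1 -> tup(tup(nil,nil,nil),nil,zero), R -> mk(nil,tup(tup(nil,nil,nil),nil,zero)), Z -> tup(tup(1,mk(n,n),tup(n,n,k)),tup(1,mk(n,n),tup(n,n,k)),n) }, so R -> mk(nil,tup(tup(nil,nil,nil),nil,zero)).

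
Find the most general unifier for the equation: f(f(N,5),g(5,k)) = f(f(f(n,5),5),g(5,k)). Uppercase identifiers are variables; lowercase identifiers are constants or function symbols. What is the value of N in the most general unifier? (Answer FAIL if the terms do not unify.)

Decompose f/2: f(N,5) = f(f(n,5),5),  g(5,k) = g(5,k).
Decompose f/2: N = f(n,5),  5 = 5.
Bind N := f(n,5); no other remaining equation mentions N.
Delete trivial equation 5 = 5.
Delete trivial equation g(5,k) = g(5,k).
MGU = { N := f(n,5) }, so N := f(n,5).

f(n,5)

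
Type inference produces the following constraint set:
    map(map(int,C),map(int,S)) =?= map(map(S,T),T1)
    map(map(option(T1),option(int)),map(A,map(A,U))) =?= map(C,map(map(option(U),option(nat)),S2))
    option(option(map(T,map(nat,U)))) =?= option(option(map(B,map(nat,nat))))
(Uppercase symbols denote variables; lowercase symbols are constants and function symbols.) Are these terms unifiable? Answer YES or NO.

Decompose map/2: map(int,C) =?= map(S,T),  map(int,S) =?= T1.
Decompose map/2: int =?= S,  C =?= T.
Bind S := int; substituting into the one remaining equation that mentions S gives: map(int,int) =?= T1.
Bind C := T; substituting into the one remaining equation that mentions C gives: map(map(option(T1),option(int)),map(A,map(A,U))) =?= map(T,map(map(option(U),option(nat)),S2)).
Bind T1 := map(int,int); substituting into the one remaining equation that mentions T1 gives: map(map(option(map(int,int)),option(int)),map(A,map(A,U))) =?= map(T,map(map(option(U),option(nat)),S2)).
Decompose map/2: map(option(map(int,int)),option(int)) =?= T,  map(A,map(A,U)) =?= map(map(option(U),option(nat)),S2).
Bind T := map(option(map(int,int)),option(int)); substituting into the one remaining equation that mentions T gives: option(option(map(map(option(map(int,int)),option(int)),map(nat,U)))) =?= option(option(map(B,map(nat,nat)))). Substituting into the earlier binding gives C := map(option(map(int,int)),option(int)).
Decompose map/2: A =?= map(option(U),option(nat)),  map(A,U) =?= S2.
Bind A := map(option(U),option(nat)); substituting into the one remaining equation that mentions A gives: map(map(option(U),option(nat)),U) =?= S2.
Bind S2 := map(map(option(U),option(nat)),U); no other remaining equation mentions S2.
Decompose option/1: option(map(map(option(map(int,int)),option(int)),map(nat,U))) =?= option(map(B,map(nat,nat))).
Decompose option/1: map(map(option(map(int,int)),option(int)),map(nat,U)) =?= map(B,map(nat,nat)).
Decompose map/2: map(option(map(int,int)),option(int)) =?= B,  map(nat,U) =?= map(nat,nat).
Bind B := map(option(map(int,int)),option(int)); no other remaining equation mentions B.
Decompose map/2: nat =?= nat,  U =?= nat.
Delete trivial equation nat =?= nat.
Bind U := nat. Substituting into the earlier bindings gives A := map(option(nat),option(nat)), S2 := map(map(option(nat),option(nat)),nat).
No equations remain and no clash or occurs-check failure arose, so a unifier exists.

YES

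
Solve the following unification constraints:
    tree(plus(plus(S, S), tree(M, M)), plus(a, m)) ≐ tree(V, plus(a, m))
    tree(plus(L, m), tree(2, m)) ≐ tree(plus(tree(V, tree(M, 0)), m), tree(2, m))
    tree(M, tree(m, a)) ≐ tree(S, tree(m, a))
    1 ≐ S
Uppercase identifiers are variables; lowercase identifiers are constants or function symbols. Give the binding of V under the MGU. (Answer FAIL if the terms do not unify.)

plus(plus(1, 1), tree(1, 1))

Decompose tree/2: plus(plus(S, S), tree(M, M)) ≐ V,  plus(a, m) ≐ plus(a, m).
Bind V := plus(plus(S, S), tree(M, M)); substituting into the one remaining equation that mentions V gives: tree(plus(L, m), tree(2, m)) ≐ tree(plus(tree(plus(plus(S, S), tree(M, M)), tree(M, 0)), m), tree(2, m)).
Delete trivial equation plus(a, m) ≐ plus(a, m).
Decompose tree/2: plus(L, m) ≐ plus(tree(plus(plus(S, S), tree(M, M)), tree(M, 0)), m),  tree(2, m) ≐ tree(2, m).
Decompose plus/2: L ≐ tree(plus(plus(S, S), tree(M, M)), tree(M, 0)),  m ≐ m.
Bind L := tree(plus(plus(S, S), tree(M, M)), tree(M, 0)); no other remaining equation mentions L.
Delete trivial equation m ≐ m.
Delete trivial equation tree(2, m) ≐ tree(2, m).
Decompose tree/2: M ≐ S,  tree(m, a) ≐ tree(m, a).
Bind M := S; no other remaining equation mentions M. Substituting into the earlier bindings gives V := plus(plus(S, S), tree(S, S)), L := tree(plus(plus(S, S), tree(S, S)), tree(S, 0)).
Delete trivial equation tree(m, a) ≐ tree(m, a).
Bind S := 1. Substituting into the earlier bindings gives V := plus(plus(1, 1), tree(1, 1)), L := tree(plus(plus(1, 1), tree(1, 1)), tree(1, 0)), M := 1.
MGU = { V ↦ plus(plus(1, 1), tree(1, 1)), L ↦ tree(plus(plus(1, 1), tree(1, 1)), tree(1, 0)), M ↦ 1, S ↦ 1 }, so V ↦ plus(plus(1, 1), tree(1, 1)).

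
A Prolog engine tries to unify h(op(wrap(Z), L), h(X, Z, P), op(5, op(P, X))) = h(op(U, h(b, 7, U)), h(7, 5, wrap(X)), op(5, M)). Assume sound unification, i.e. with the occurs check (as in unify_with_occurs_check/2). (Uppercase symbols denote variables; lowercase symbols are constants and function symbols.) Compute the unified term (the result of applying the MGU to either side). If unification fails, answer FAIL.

h(op(wrap(5), h(b, 7, wrap(5))), h(7, 5, wrap(7)), op(5, op(wrap(7), 7)))

Decompose h/3: op(wrap(Z), L) = op(U, h(b, 7, U)),  h(X, Z, P) = h(7, 5, wrap(X)),  op(5, op(P, X)) = op(5, M).
Decompose op/2: wrap(Z) = U,  L = h(b, 7, U).
Bind U := wrap(Z); substituting into the one remaining equation that mentions U gives: L = h(b, 7, wrap(Z)).
Bind L := h(b, 7, wrap(Z)); no other remaining equation mentions L.
Decompose h/3: X = 7,  Z = 5,  P = wrap(X).
Bind X := 7; substituting into the 2 remaining equations that mention X gives: P = wrap(7),  op(5, op(P, 7)) = op(5, M).
Bind Z := 5; no other remaining equation mentions Z. Substituting into the earlier bindings gives U := wrap(5), L := h(b, 7, wrap(5)).
Bind P := wrap(7); substituting into the remaining equation gives: op(5, op(wrap(7), 7)) = op(5, M).
Decompose op/2: 5 = 5,  op(wrap(7), 7) = M.
Delete trivial equation 5 = 5.
Bind M := op(wrap(7), 7).
Applying the MGU to either side gives h(op(wrap(5), h(b, 7, wrap(5))), h(7, 5, wrap(7)), op(5, op(wrap(7), 7))).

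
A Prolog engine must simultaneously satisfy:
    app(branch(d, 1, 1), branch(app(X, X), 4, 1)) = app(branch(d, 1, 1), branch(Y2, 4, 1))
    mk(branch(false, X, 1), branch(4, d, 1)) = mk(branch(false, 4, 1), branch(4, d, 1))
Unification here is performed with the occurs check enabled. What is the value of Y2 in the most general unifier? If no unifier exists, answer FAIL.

Decompose app/2: branch(d, 1, 1) = branch(d, 1, 1),  branch(app(X, X), 4, 1) = branch(Y2, 4, 1).
Delete trivial equation branch(d, 1, 1) = branch(d, 1, 1).
Decompose branch/3: app(X, X) = Y2,  4 = 4,  1 = 1.
Bind Y2 := app(X, X); no other remaining equation mentions Y2.
Delete trivial equation 4 = 4.
Delete trivial equation 1 = 1.
Decompose mk/2: branch(false, X, 1) = branch(false, 4, 1),  branch(4, d, 1) = branch(4, d, 1).
Decompose branch/3: false = false,  X = 4,  1 = 1.
Delete trivial equation false = false.
Bind X := 4; no other remaining equation mentions X. Substituting into the earlier binding gives Y2 := app(4, 4).
Delete trivial equation 1 = 1.
Delete trivial equation branch(4, d, 1) = branch(4, d, 1).
MGU = { Y2 = app(4, 4), X = 4 }, so Y2 = app(4, 4).

app(4, 4)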